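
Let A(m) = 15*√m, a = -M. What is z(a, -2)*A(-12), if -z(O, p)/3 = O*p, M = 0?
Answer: 0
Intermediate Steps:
a = 0 (a = -1*0 = 0)
z(O, p) = -3*O*p
z(a, -2)*A(-12) = (-3*0*(-2))*(15*√(-12)) = 0*(15*(2*I*√3)) = 0*(30*I*√3) = 0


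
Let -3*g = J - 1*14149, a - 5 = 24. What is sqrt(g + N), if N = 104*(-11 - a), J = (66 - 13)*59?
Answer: 9*I*sqrt(6) ≈ 22.045*I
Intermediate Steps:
a = 29 (a = 5 + 24 = 29)
J = 3127 (J = 53*59 = 3127)
g = 3674 (g = -(3127 - 1*14149)/3 = -(3127 - 14149)/3 = -1/3*(-11022) = 3674)
N = -4160 (N = 104*(-11 - 1*29) = 104*(-11 - 29) = 104*(-40) = -4160)
sqrt(g + N) = sqrt(3674 - 4160) = sqrt(-486) = 9*I*sqrt(6)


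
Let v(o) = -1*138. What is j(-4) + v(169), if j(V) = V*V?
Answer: -122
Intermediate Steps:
v(o) = -138
j(V) = V**2
j(-4) + v(169) = (-4)**2 - 138 = 16 - 138 = -122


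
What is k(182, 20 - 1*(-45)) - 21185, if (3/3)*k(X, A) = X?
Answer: -21003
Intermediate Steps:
k(X, A) = X
k(182, 20 - 1*(-45)) - 21185 = 182 - 21185 = -21003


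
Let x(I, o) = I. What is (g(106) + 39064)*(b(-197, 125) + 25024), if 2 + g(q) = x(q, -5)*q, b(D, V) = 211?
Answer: 1269270030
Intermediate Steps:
g(q) = -2 + q**2 (g(q) = -2 + q*q = -2 + q**2)
(g(106) + 39064)*(b(-197, 125) + 25024) = ((-2 + 106**2) + 39064)*(211 + 25024) = ((-2 + 11236) + 39064)*25235 = (11234 + 39064)*25235 = 50298*25235 = 1269270030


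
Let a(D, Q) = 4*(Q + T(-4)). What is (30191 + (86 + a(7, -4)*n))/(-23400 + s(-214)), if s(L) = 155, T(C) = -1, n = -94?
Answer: -32157/23245 ≈ -1.3834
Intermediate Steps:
a(D, Q) = -4 + 4*Q (a(D, Q) = 4*(Q - 1) = 4*(-1 + Q) = -4 + 4*Q)
(30191 + (86 + a(7, -4)*n))/(-23400 + s(-214)) = (30191 + (86 + (-4 + 4*(-4))*(-94)))/(-23400 + 155) = (30191 + (86 + (-4 - 16)*(-94)))/(-23245) = (30191 + (86 - 20*(-94)))*(-1/23245) = (30191 + (86 + 1880))*(-1/23245) = (30191 + 1966)*(-1/23245) = 32157*(-1/23245) = -32157/23245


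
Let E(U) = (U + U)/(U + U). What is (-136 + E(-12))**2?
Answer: 18225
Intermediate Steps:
E(U) = 1 (E(U) = (2*U)/((2*U)) = (2*U)*(1/(2*U)) = 1)
(-136 + E(-12))**2 = (-136 + 1)**2 = (-135)**2 = 18225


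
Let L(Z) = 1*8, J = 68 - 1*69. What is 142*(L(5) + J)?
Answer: 994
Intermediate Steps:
J = -1 (J = 68 - 69 = -1)
L(Z) = 8
142*(L(5) + J) = 142*(8 - 1) = 142*7 = 994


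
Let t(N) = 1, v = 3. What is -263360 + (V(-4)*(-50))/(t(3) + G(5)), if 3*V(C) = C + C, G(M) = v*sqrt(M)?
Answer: -8690980/33 + 100*sqrt(5)/11 ≈ -2.6334e+5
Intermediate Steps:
G(M) = 3*sqrt(M)
V(C) = 2*C/3 (V(C) = (C + C)/3 = (2*C)/3 = 2*C/3)
-263360 + (V(-4)*(-50))/(t(3) + G(5)) = -263360 + (((2/3)*(-4))*(-50))/(1 + 3*sqrt(5)) = -263360 + (-8/3*(-50))/(1 + 3*sqrt(5)) = -263360 + 400/(3*(1 + 3*sqrt(5)))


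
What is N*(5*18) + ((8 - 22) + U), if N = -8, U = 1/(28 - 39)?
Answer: -8075/11 ≈ -734.09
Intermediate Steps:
U = -1/11 (U = 1/(-11) = -1/11 ≈ -0.090909)
N*(5*18) + ((8 - 22) + U) = -40*18 + ((8 - 22) - 1/11) = -8*90 + (-14 - 1/11) = -720 - 155/11 = -8075/11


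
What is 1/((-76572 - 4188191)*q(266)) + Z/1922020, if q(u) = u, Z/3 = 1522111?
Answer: 2590085626241497/1090195650907580 ≈ 2.3758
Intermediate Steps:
Z = 4566333 (Z = 3*1522111 = 4566333)
1/((-76572 - 4188191)*q(266)) + Z/1922020 = 1/(-76572 - 4188191*266) + 4566333/1922020 = (1/266)/(-4264763) + 4566333*(1/1922020) = -1/4264763*1/266 + 4566333/1922020 = -1/1134426958 + 4566333/1922020 = 2590085626241497/1090195650907580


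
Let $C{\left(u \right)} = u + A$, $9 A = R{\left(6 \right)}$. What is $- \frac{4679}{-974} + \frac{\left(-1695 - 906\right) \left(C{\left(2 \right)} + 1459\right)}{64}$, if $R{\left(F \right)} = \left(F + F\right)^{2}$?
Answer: $- \frac{1870746971}{31168} \approx -60021.0$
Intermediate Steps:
$R{\left(F \right)} = 4 F^{2}$ ($R{\left(F \right)} = \left(2 F\right)^{2} = 4 F^{2}$)
$A = 16$ ($A = \frac{4 \cdot 6^{2}}{9} = \frac{4 \cdot 36}{9} = \frac{1}{9} \cdot 144 = 16$)
$C{\left(u \right)} = 16 + u$ ($C{\left(u \right)} = u + 16 = 16 + u$)
$- \frac{4679}{-974} + \frac{\left(-1695 - 906\right) \left(C{\left(2 \right)} + 1459\right)}{64} = - \frac{4679}{-974} + \frac{\left(-1695 - 906\right) \left(\left(16 + 2\right) + 1459\right)}{64} = \left(-4679\right) \left(- \frac{1}{974}\right) + - 2601 \left(18 + 1459\right) \frac{1}{64} = \frac{4679}{974} + \left(-2601\right) 1477 \cdot \frac{1}{64} = \frac{4679}{974} - \frac{3841677}{64} = - \frac{1870746971}{31168}$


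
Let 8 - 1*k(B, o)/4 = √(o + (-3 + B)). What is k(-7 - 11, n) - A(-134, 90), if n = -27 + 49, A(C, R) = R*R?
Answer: -8072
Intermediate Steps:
A(C, R) = R²
n = 22
k(B, o) = 32 - 4*√(-3 + B + o) (k(B, o) = 32 - 4*√(o + (-3 + B)) = 32 - 4*√(-3 + B + o))
k(-7 - 11, n) - A(-134, 90) = (32 - 4*√(-3 + (-7 - 11) + 22)) - 1*90² = (32 - 4*√(-3 - 18 + 22)) - 1*8100 = (32 - 4*√1) - 8100 = (32 - 4*1) - 8100 = (32 - 4) - 8100 = 28 - 8100 = -8072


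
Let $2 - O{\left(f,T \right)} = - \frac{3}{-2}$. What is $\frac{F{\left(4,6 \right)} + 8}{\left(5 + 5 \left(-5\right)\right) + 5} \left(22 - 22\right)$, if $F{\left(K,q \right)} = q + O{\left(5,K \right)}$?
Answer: $0$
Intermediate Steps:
$O{\left(f,T \right)} = \frac{1}{2}$ ($O{\left(f,T \right)} = 2 - - \frac{3}{-2} = 2 - \left(-3\right) \left(- \frac{1}{2}\right) = 2 - \frac{3}{2} = \frac{1}{2}$)
$F{\left(K,q \right)} = \frac{1}{2} + q$ ($F{\left(K,q \right)} = q + \frac{1}{2} = \frac{1}{2} + q$)
$\frac{F{\left(4,6 \right)} + 8}{\left(5 + 5 \left(-5\right)\right) + 5} \left(22 - 22\right) = \frac{\left(\frac{1}{2} + 6\right) + 8}{\left(5 + 5 \left(-5\right)\right) + 5} \left(22 - 22\right) = \frac{\frac{13}{2} + 8}{\left(5 - 25\right) + 5} \cdot 0 = \frac{29}{2 \left(-20 + 5\right)} 0 = \frac{29}{2 \left(-15\right)} 0 = \frac{29}{2} \left(- \frac{1}{15}\right) 0 = \left(- \frac{29}{30}\right) 0 = 0$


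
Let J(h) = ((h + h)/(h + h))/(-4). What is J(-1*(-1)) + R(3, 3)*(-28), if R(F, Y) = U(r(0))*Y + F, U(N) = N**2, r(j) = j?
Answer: -337/4 ≈ -84.250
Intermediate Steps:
R(F, Y) = F (R(F, Y) = 0**2*Y + F = 0*Y + F = 0 + F = F)
J(h) = -1/4 (J(h) = ((2*h)/((2*h)))*(-1/4) = ((2*h)*(1/(2*h)))*(-1/4) = 1*(-1/4) = -1/4)
J(-1*(-1)) + R(3, 3)*(-28) = -1/4 + 3*(-28) = -1/4 - 84 = -337/4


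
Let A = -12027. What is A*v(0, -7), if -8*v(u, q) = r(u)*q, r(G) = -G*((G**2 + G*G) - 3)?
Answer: 0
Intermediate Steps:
r(G) = -G*(-3 + 2*G**2) (r(G) = -G*((G**2 + G**2) - 3) = -G*(2*G**2 - 3) = -G*(-3 + 2*G**2))
v(u, q) = -q*u*(3 - 2*u**2)/8 (v(u, q) = -u*(3 - 2*u**2)*q/8 = -q*u*(3 - 2*u**2)/8)
A*v(0, -7) = -12027*(-7)*0*(-3 + 2*0**2)/8 = -12027*(-7)*0*(-3 + 2*0)/8 = -12027*(-7)*0*(-3 + 0)/8 = -12027*(-7)*0*(-3)/8 = -12027*0 = 0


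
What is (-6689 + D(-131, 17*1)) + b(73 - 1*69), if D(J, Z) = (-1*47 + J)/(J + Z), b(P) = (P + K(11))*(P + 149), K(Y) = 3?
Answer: -320137/57 ≈ -5616.4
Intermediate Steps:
b(P) = (3 + P)*(149 + P) (b(P) = (P + 3)*(P + 149) = (3 + P)*(149 + P))
D(J, Z) = (-47 + J)/(J + Z)
(-6689 + D(-131, 17*1)) + b(73 - 1*69) = (-6689 + (-47 - 131)/(-131 + 17*1)) + (447 + (73 - 1*69)² + 152*(73 - 1*69)) = (-6689 - 178/(-131 + 17)) + (447 + (73 - 69)² + 152*(73 - 69)) = (-6689 - 178/(-114)) + (447 + 4² + 152*4) = (-6689 - 1/114*(-178)) + (447 + 16 + 608) = (-6689 + 89/57) + 1071 = -381184/57 + 1071 = -320137/57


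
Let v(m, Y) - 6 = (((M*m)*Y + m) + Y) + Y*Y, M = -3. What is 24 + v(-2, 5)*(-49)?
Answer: -3112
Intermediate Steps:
v(m, Y) = 6 + Y + m + Y**2 - 3*Y*m (v(m, Y) = 6 + ((((-3*m)*Y + m) + Y) + Y*Y) = 6 + (((-3*Y*m + m) + Y) + Y**2) = 6 + (((m - 3*Y*m) + Y) + Y**2) = 6 + ((Y + m - 3*Y*m) + Y**2) = 6 + (Y + m + Y**2 - 3*Y*m) = 6 + Y + m + Y**2 - 3*Y*m)
24 + v(-2, 5)*(-49) = 24 + (6 + 5 - 2 + 5**2 - 3*5*(-2))*(-49) = 24 + (6 + 5 - 2 + 25 + 30)*(-49) = 24 + 64*(-49) = 24 - 3136 = -3112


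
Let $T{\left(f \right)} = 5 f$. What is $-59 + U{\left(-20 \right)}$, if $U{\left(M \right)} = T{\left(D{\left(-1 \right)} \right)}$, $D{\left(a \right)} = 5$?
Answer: $-34$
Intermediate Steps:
$U{\left(M \right)} = 25$ ($U{\left(M \right)} = 5 \cdot 5 = 25$)
$-59 + U{\left(-20 \right)} = -59 + 25 = -34$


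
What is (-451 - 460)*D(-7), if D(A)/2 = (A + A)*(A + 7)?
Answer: 0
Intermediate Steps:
D(A) = 4*A*(7 + A) (D(A) = 2*((A + A)*(A + 7)) = 2*((2*A)*(7 + A)) = 2*(2*A*(7 + A)) = 4*A*(7 + A))
(-451 - 460)*D(-7) = (-451 - 460)*(4*(-7)*(7 - 7)) = -3644*(-7)*0 = -911*0 = 0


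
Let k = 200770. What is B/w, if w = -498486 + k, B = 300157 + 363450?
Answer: -663607/297716 ≈ -2.2290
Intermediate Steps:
B = 663607
w = -297716 (w = -498486 + 200770 = -297716)
B/w = 663607/(-297716) = 663607*(-1/297716) = -663607/297716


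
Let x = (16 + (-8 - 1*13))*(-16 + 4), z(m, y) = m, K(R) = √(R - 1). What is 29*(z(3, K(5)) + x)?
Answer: 1827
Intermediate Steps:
K(R) = √(-1 + R)
x = 60 (x = (16 + (-8 - 13))*(-12) = (16 - 21)*(-12) = -5*(-12) = 60)
29*(z(3, K(5)) + x) = 29*(3 + 60) = 29*63 = 1827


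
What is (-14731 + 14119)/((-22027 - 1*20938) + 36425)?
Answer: 51/545 ≈ 0.093578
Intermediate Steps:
(-14731 + 14119)/((-22027 - 1*20938) + 36425) = -612/((-22027 - 20938) + 36425) = -612/(-42965 + 36425) = -612/(-6540) = -612*(-1/6540) = 51/545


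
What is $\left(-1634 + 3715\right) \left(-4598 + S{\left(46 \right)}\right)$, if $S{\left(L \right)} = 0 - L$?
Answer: $-9664164$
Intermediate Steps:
$S{\left(L \right)} = - L$
$\left(-1634 + 3715\right) \left(-4598 + S{\left(46 \right)}\right) = \left(-1634 + 3715\right) \left(-4598 - 46\right) = 2081 \left(-4598 - 46\right) = 2081 \left(-4644\right) = -9664164$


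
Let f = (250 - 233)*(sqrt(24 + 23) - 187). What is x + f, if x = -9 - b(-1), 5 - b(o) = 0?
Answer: -3193 + 17*sqrt(47) ≈ -3076.5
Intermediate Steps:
b(o) = 5 (b(o) = 5 - 1*0 = 5 + 0 = 5)
x = -14 (x = -9 - 1*5 = -9 - 5 = -14)
f = -3179 + 17*sqrt(47) (f = 17*(sqrt(47) - 187) = 17*(-187 + sqrt(47)) = -3179 + 17*sqrt(47) ≈ -3062.5)
x + f = -14 + (-3179 + 17*sqrt(47)) = -3193 + 17*sqrt(47)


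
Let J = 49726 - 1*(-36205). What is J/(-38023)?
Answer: -85931/38023 ≈ -2.2600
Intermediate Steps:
J = 85931 (J = 49726 + 36205 = 85931)
J/(-38023) = 85931/(-38023) = 85931*(-1/38023) = -85931/38023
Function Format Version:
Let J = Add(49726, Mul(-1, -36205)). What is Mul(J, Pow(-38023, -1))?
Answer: Rational(-85931, 38023) ≈ -2.2600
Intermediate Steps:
J = 85931 (J = Add(49726, 36205) = 85931)
Mul(J, Pow(-38023, -1)) = Mul(85931, Pow(-38023, -1)) = Mul(85931, Rational(-1, 38023)) = Rational(-85931, 38023)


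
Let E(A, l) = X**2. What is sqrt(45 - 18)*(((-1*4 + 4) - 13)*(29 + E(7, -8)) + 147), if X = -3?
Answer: -1041*sqrt(3) ≈ -1803.1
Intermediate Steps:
E(A, l) = 9 (E(A, l) = (-3)**2 = 9)
sqrt(45 - 18)*(((-1*4 + 4) - 13)*(29 + E(7, -8)) + 147) = sqrt(45 - 18)*(((-1*4 + 4) - 13)*(29 + 9) + 147) = sqrt(27)*(((-4 + 4) - 13)*38 + 147) = (3*sqrt(3))*((0 - 13)*38 + 147) = (3*sqrt(3))*(-13*38 + 147) = (3*sqrt(3))*(-494 + 147) = (3*sqrt(3))*(-347) = -1041*sqrt(3)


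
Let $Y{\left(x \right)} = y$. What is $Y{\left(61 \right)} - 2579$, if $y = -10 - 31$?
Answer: $-2620$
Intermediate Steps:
$y = -41$ ($y = -10 - 31 = -41$)
$Y{\left(x \right)} = -41$
$Y{\left(61 \right)} - 2579 = -41 - 2579 = -2620$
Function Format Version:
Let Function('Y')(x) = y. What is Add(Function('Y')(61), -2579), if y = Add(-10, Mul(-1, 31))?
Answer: -2620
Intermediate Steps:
y = -41 (y = Add(-10, -31) = -41)
Function('Y')(x) = -41
Add(Function('Y')(61), -2579) = Add(-41, -2579) = -2620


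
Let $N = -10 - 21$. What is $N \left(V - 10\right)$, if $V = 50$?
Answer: $-1240$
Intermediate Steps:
$N = -31$
$N \left(V - 10\right) = - 31 \left(50 - 10\right) = \left(-31\right) 40 = -1240$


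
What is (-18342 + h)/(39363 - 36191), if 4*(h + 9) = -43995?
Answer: -117399/12688 ≈ -9.2528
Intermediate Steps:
h = -44031/4 (h = -9 + (1/4)*(-43995) = -9 - 43995/4 = -44031/4 ≈ -11008.)
(-18342 + h)/(39363 - 36191) = (-18342 - 44031/4)/(39363 - 36191) = -117399/4/3172 = -117399/4*1/3172 = -117399/12688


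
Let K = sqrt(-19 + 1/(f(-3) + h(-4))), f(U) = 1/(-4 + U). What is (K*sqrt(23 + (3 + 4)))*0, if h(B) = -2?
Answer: 0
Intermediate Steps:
K = 2*I*sqrt(1095)/15 (K = sqrt(-19 + 1/(1/(-4 - 3) - 2)) = sqrt(-19 + 1/(1/(-7) - 2)) = sqrt(-19 + 1/(-1/7 - 2)) = sqrt(-19 + 1/(-15/7)) = sqrt(-19 - 7/15) = sqrt(-292/15) = 2*I*sqrt(1095)/15 ≈ 4.4121*I)
(K*sqrt(23 + (3 + 4)))*0 = ((2*I*sqrt(1095)/15)*sqrt(23 + (3 + 4)))*0 = ((2*I*sqrt(1095)/15)*sqrt(23 + 7))*0 = ((2*I*sqrt(1095)/15)*sqrt(30))*0 = (2*I*sqrt(146))*0 = 0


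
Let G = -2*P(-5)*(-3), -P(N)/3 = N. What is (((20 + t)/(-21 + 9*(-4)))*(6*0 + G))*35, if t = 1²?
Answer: -22050/19 ≈ -1160.5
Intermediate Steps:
P(N) = -3*N
t = 1
G = 90 (G = -(-6)*(-5)*(-3) = -2*15*(-3) = -30*(-3) = 90)
(((20 + t)/(-21 + 9*(-4)))*(6*0 + G))*35 = (((20 + 1)/(-21 + 9*(-4)))*(6*0 + 90))*35 = ((21/(-21 - 36))*(0 + 90))*35 = ((21/(-57))*90)*35 = ((21*(-1/57))*90)*35 = -7/19*90*35 = -630/19*35 = -22050/19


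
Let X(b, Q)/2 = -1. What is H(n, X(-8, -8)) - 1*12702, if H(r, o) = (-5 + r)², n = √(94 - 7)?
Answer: -12702 + (5 - √87)² ≈ -12683.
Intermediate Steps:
X(b, Q) = -2 (X(b, Q) = 2*(-1) = -2)
n = √87 ≈ 9.3274
H(n, X(-8, -8)) - 1*12702 = (-5 + √87)² - 1*12702 = (-5 + √87)² - 12702 = -12702 + (-5 + √87)²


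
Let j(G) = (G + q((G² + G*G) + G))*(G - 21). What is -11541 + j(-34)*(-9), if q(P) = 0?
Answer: -28371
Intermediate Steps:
j(G) = G*(-21 + G) (j(G) = (G + 0)*(G - 21) = G*(-21 + G))
-11541 + j(-34)*(-9) = -11541 - 34*(-21 - 34)*(-9) = -11541 - 34*(-55)*(-9) = -11541 + 1870*(-9) = -11541 - 16830 = -28371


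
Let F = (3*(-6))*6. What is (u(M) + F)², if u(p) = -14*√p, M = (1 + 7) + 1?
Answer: 22500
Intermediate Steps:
F = -108 (F = -18*6 = -108)
M = 9 (M = 8 + 1 = 9)
(u(M) + F)² = (-14*√9 - 108)² = (-14*3 - 108)² = (-42 - 108)² = (-150)² = 22500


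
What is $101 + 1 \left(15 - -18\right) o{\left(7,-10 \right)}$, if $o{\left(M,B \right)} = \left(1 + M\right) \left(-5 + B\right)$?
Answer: $-3859$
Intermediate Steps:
$101 + 1 \left(15 - -18\right) o{\left(7,-10 \right)} = 101 + 1 \left(15 - -18\right) \left(-5 - 10 - 35 - 70\right) = 101 + 1 \left(15 + 18\right) \left(-5 - 10 - 35 - 70\right) = 101 + 1 \cdot 33 \left(-120\right) = 101 + 33 \left(-120\right) = 101 - 3960 = -3859$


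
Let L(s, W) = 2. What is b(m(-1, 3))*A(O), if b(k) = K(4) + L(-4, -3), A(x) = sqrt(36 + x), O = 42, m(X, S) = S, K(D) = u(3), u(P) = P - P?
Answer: 2*sqrt(78) ≈ 17.664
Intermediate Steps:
u(P) = 0
K(D) = 0
b(k) = 2 (b(k) = 0 + 2 = 2)
b(m(-1, 3))*A(O) = 2*sqrt(36 + 42) = 2*sqrt(78)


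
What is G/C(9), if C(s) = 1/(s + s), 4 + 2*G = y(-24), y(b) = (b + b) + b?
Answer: -684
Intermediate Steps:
y(b) = 3*b (y(b) = 2*b + b = 3*b)
G = -38 (G = -2 + (3*(-24))/2 = -2 + (½)*(-72) = -2 - 36 = -38)
C(s) = 1/(2*s)
G/C(9) = -38/((½)/9) = -38/((½)*(⅑)) = -38/1/18 = -38*18 = -684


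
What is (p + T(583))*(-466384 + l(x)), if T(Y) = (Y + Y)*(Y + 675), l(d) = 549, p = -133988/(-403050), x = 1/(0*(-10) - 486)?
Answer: -27540405542350898/40305 ≈ -6.8330e+11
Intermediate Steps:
x = -1/486 (x = 1/(0 - 486) = 1/(-486) = -1/486 ≈ -0.0020576)
p = 66994/201525 (p = -133988*(-1/403050) = 66994/201525 ≈ 0.33244)
T(Y) = 2*Y*(675 + Y) (T(Y) = (2*Y)*(675 + Y) = 2*Y*(675 + Y))
(p + T(583))*(-466384 + l(x)) = (66994/201525 + 2*583*(675 + 583))*(-466384 + 549) = (66994/201525 + 2*583*1258)*(-465835) = (66994/201525 + 1466828)*(-465835) = (295602579694/201525)*(-465835) = -27540405542350898/40305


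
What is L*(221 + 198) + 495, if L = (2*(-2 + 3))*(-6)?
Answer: -4533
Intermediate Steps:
L = -12 (L = (2*1)*(-6) = 2*(-6) = -12)
L*(221 + 198) + 495 = -12*(221 + 198) + 495 = -12*419 + 495 = -5028 + 495 = -4533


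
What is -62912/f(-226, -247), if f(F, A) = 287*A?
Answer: 62912/70889 ≈ 0.88747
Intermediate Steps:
-62912/f(-226, -247) = -62912/(287*(-247)) = -62912/(-70889) = -62912*(-1/70889) = 62912/70889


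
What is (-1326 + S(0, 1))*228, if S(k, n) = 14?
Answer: -299136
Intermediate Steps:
(-1326 + S(0, 1))*228 = (-1326 + 14)*228 = -1312*228 = -299136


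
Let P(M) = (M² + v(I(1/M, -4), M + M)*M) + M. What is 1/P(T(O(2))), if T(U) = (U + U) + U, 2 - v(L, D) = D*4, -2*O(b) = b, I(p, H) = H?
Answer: -1/72 ≈ -0.013889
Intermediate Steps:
O(b) = -b/2
v(L, D) = 2 - 4*D (v(L, D) = 2 - D*4 = 2 - 4*D)
T(U) = 3*U (T(U) = 2*U + U = 3*U)
P(M) = M + M² + M*(2 - 8*M) (P(M) = (M² + (2 - 4*(M + M))*M) + M = (M² + (2 - 8*M)*M) + M = (M² + M*(2 - 8*M)) + M = M + M² + M*(2 - 8*M))
1/P(T(O(2))) = 1/((3*(-½*2))*(3 - 21*(-½*2))) = 1/((3*(-1))*(3 - 21*(-1))) = 1/(-3*(3 - 7*(-3))) = 1/(-3*(3 + 21)) = 1/(-3*24) = 1/(-72) = -1/72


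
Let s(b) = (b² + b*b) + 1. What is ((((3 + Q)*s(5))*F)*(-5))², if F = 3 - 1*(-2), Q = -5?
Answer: 6502500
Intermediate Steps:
s(b) = 1 + 2*b² (s(b) = (b² + b²) + 1 = 2*b² + 1 = 1 + 2*b²)
F = 5 (F = 3 + 2 = 5)
((((3 + Q)*s(5))*F)*(-5))² = ((((3 - 5)*(1 + 2*5²))*5)*(-5))² = ((-2*(1 + 2*25)*5)*(-5))² = ((-2*(1 + 50)*5)*(-5))² = ((-2*51*5)*(-5))² = (-102*5*(-5))² = (-510*(-5))² = 2550² = 6502500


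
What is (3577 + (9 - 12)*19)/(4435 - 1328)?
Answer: 3520/3107 ≈ 1.1329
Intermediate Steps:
(3577 + (9 - 12)*19)/(4435 - 1328) = (3577 - 3*19)/3107 = (3577 - 57)*(1/3107) = 3520*(1/3107) = 3520/3107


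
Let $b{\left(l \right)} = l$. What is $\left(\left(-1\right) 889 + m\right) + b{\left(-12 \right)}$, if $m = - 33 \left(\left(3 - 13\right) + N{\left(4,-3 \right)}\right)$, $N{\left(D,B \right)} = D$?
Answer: $-703$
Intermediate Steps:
$m = 198$ ($m = - 33 \left(\left(3 - 13\right) + 4\right) = - 33 \left(-10 + 4\right) = \left(-33\right) \left(-6\right) = 198$)
$\left(\left(-1\right) 889 + m\right) + b{\left(-12 \right)} = \left(\left(-1\right) 889 + 198\right) - 12 = \left(-889 + 198\right) - 12 = -691 - 12 = -703$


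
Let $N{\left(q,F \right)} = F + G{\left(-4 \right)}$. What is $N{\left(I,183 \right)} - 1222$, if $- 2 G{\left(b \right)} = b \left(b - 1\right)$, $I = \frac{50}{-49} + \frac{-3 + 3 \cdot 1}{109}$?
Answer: $-1049$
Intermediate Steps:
$I = - \frac{50}{49}$ ($I = 50 \left(- \frac{1}{49}\right) + \left(-3 + 3\right) \frac{1}{109} = - \frac{50}{49} + 0 \cdot \frac{1}{109} = - \frac{50}{49} + 0 = - \frac{50}{49} \approx -1.0204$)
$G{\left(b \right)} = - \frac{b \left(-1 + b\right)}{2}$ ($G{\left(b \right)} = - \frac{b \left(b - 1\right)}{2} = - \frac{b \left(-1 + b\right)}{2}$)
$N{\left(q,F \right)} = -10 + F$ ($N{\left(q,F \right)} = F + \frac{1}{2} \left(-4\right) \left(1 - -4\right) = F + \frac{1}{2} \left(-4\right) \left(1 + 4\right) = F + \frac{1}{2} \left(-4\right) 5 = F - 10 = -10 + F$)
$N{\left(I,183 \right)} - 1222 = \left(-10 + 183\right) - 1222 = 173 - 1222 = -1049$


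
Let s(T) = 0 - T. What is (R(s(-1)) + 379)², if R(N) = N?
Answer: 144400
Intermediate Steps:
s(T) = -T
(R(s(-1)) + 379)² = (-1*(-1) + 379)² = (1 + 379)² = 380² = 144400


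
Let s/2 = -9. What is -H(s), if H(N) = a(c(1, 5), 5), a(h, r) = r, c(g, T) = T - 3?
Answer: -5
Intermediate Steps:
c(g, T) = -3 + T
s = -18 (s = 2*(-9) = -18)
H(N) = 5
-H(s) = -1*5 = -5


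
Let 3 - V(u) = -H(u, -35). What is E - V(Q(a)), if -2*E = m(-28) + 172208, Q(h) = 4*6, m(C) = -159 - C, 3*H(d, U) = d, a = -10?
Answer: -172099/2 ≈ -86050.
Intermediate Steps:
H(d, U) = d/3
Q(h) = 24
V(u) = 3 + u/3 (V(u) = 3 - (-1)*u/3 = 3 + u/3)
E = -172077/2 (E = -((-159 - 1*(-28)) + 172208)/2 = -((-159 + 28) + 172208)/2 = -(-131 + 172208)/2 = -½*172077 = -172077/2 ≈ -86039.)
E - V(Q(a)) = -172077/2 - (3 + (⅓)*24) = -172077/2 - (3 + 8) = -172077/2 - 1*11 = -172077/2 - 11 = -172099/2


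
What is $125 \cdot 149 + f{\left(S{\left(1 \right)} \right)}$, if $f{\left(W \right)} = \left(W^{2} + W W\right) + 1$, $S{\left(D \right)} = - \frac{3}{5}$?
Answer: $\frac{465668}{25} \approx 18627.0$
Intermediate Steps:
$S{\left(D \right)} = - \frac{3}{5}$ ($S{\left(D \right)} = \left(-3\right) \frac{1}{5} = - \frac{3}{5}$)
$f{\left(W \right)} = 1 + 2 W^{2}$ ($f{\left(W \right)} = \left(W^{2} + W^{2}\right) + 1 = 2 W^{2} + 1 = 1 + 2 W^{2}$)
$125 \cdot 149 + f{\left(S{\left(1 \right)} \right)} = 125 \cdot 149 + \left(1 + 2 \left(- \frac{3}{5}\right)^{2}\right) = 18625 + \left(1 + 2 \cdot \frac{9}{25}\right) = 18625 + \left(1 + \frac{18}{25}\right) = 18625 + \frac{43}{25} = \frac{465668}{25}$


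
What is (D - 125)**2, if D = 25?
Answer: 10000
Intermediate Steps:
(D - 125)**2 = (25 - 125)**2 = (-100)**2 = 10000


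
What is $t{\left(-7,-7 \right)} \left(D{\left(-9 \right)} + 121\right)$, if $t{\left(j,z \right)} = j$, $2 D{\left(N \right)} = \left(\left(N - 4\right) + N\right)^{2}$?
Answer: $-2541$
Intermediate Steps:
$D{\left(N \right)} = \frac{\left(-4 + 2 N\right)^{2}}{2}$ ($D{\left(N \right)} = \frac{\left(\left(N - 4\right) + N\right)^{2}}{2} = \frac{\left(\left(-4 + N\right) + N\right)^{2}}{2} = \frac{\left(-4 + 2 N\right)^{2}}{2}$)
$t{\left(-7,-7 \right)} \left(D{\left(-9 \right)} + 121\right) = - 7 \left(2 \left(-2 - 9\right)^{2} + 121\right) = - 7 \left(2 \left(-11\right)^{2} + 121\right) = - 7 \left(2 \cdot 121 + 121\right) = - 7 \left(242 + 121\right) = \left(-7\right) 363 = -2541$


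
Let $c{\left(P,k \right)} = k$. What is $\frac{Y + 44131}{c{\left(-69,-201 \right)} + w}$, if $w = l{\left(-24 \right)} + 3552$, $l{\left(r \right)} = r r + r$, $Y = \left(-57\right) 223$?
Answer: $\frac{31420}{3903} \approx 8.0502$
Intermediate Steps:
$Y = -12711$
$l{\left(r \right)} = r + r^{2}$ ($l{\left(r \right)} = r^{2} + r = r + r^{2}$)
$w = 4104$ ($w = - 24 \left(1 - 24\right) + 3552 = \left(-24\right) \left(-23\right) + 3552 = 552 + 3552 = 4104$)
$\frac{Y + 44131}{c{\left(-69,-201 \right)} + w} = \frac{-12711 + 44131}{-201 + 4104} = \frac{31420}{3903}$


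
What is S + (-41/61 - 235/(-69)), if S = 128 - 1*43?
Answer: 369271/4209 ≈ 87.734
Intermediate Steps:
S = 85 (S = 128 - 43 = 85)
S + (-41/61 - 235/(-69)) = 85 + (-41/61 - 235/(-69)) = 85 + (-41*1/61 - 235*(-1/69)) = 85 + (-41/61 + 235/69) = 85 + 11506/4209 = 369271/4209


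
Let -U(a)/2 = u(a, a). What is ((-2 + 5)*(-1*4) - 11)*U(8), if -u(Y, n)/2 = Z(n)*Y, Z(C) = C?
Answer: -5888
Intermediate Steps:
u(Y, n) = -2*Y*n (u(Y, n) = -2*n*Y = -2*Y*n)
U(a) = 4*a² (U(a) = -(-4)*a*a = -(-4)*a² = 4*a²)
((-2 + 5)*(-1*4) - 11)*U(8) = ((-2 + 5)*(-1*4) - 11)*(4*8²) = (3*(-4) - 11)*(4*64) = (-12 - 11)*256 = -23*256 = -5888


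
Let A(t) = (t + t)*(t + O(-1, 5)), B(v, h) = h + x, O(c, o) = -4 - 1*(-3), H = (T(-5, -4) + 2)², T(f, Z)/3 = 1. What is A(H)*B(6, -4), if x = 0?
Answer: -4800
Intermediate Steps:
T(f, Z) = 3 (T(f, Z) = 3*1 = 3)
H = 25 (H = (3 + 2)² = 5² = 25)
O(c, o) = -1 (O(c, o) = -4 + 3 = -1)
B(v, h) = h (B(v, h) = h + 0 = h)
A(t) = 2*t*(-1 + t) (A(t) = (t + t)*(t - 1) = (2*t)*(-1 + t) = 2*t*(-1 + t))
A(H)*B(6, -4) = (2*25*(-1 + 25))*(-4) = (2*25*24)*(-4) = 1200*(-4) = -4800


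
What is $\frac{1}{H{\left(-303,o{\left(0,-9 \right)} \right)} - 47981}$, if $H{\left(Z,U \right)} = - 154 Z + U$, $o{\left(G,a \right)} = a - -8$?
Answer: $- \frac{1}{1320} \approx -0.00075758$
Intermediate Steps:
$o{\left(G,a \right)} = 8 + a$ ($o{\left(G,a \right)} = a + 8 = 8 + a$)
$H{\left(Z,U \right)} = U - 154 Z$
$\frac{1}{H{\left(-303,o{\left(0,-9 \right)} \right)} - 47981} = \frac{1}{\left(\left(8 - 9\right) - -46662\right) - 47981} = \frac{1}{\left(-1 + 46662\right) - 47981} = \frac{1}{46661 - 47981} = \frac{1}{-1320} = - \frac{1}{1320}$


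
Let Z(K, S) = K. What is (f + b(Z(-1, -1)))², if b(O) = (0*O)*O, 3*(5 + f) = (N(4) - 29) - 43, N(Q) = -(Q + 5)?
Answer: 1024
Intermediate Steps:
N(Q) = -5 - Q (N(Q) = -(5 + Q) = -5 - Q)
f = -32 (f = -5 + (((-5 - 1*4) - 29) - 43)/3 = -5 + (((-5 - 4) - 29) - 43)/3 = -5 + ((-9 - 29) - 43)/3 = -5 + (-38 - 43)/3 = -5 + (⅓)*(-81) = -5 - 27 = -32)
b(O) = 0 (b(O) = 0*O = 0)
(f + b(Z(-1, -1)))² = (-32 + 0)² = (-32)² = 1024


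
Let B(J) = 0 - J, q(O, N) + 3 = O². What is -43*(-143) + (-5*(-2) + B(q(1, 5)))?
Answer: 6161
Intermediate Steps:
q(O, N) = -3 + O²
B(J) = -J
-43*(-143) + (-5*(-2) + B(q(1, 5))) = -43*(-143) + (-5*(-2) - (-3 + 1²)) = 6149 + (10 - (-3 + 1)) = 6149 + (10 - 1*(-2)) = 6149 + (10 + 2) = 6149 + 12 = 6161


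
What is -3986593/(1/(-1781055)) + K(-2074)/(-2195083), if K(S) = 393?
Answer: 15585838691710760652/2195083 ≈ 7.1003e+12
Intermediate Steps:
-3986593/(1/(-1781055)) + K(-2074)/(-2195083) = -3986593/(1/(-1781055)) + 393/(-2195083) = -3986593/(-1/1781055) + 393*(-1/2195083) = -3986593*(-1781055) - 393/2195083 = 7100341395615 - 393/2195083 = 15585838691710760652/2195083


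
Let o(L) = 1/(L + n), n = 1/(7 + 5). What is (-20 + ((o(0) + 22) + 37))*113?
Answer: 5763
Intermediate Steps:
n = 1/12 ≈ 0.083333
o(L) = 1/(1/12 + L) (o(L) = 1/(L + 1/12) = 1/(1/12 + L))
(-20 + ((o(0) + 22) + 37))*113 = (-20 + ((12/(1 + 12*0) + 22) + 37))*113 = (-20 + ((12/(1 + 0) + 22) + 37))*113 = (-20 + ((12/1 + 22) + 37))*113 = (-20 + ((12*1 + 22) + 37))*113 = (-20 + ((12 + 22) + 37))*113 = (-20 + (34 + 37))*113 = (-20 + 71)*113 = 51*113 = 5763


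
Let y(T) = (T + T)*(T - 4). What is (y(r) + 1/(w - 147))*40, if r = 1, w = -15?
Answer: -19460/81 ≈ -240.25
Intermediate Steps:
y(T) = 2*T*(-4 + T) (y(T) = (2*T)*(-4 + T) = 2*T*(-4 + T))
(y(r) + 1/(w - 147))*40 = (2*1*(-4 + 1) + 1/(-15 - 147))*40 = (2*1*(-3) + 1/(-162))*40 = (-6 - 1/162)*40 = -973/162*40 = -19460/81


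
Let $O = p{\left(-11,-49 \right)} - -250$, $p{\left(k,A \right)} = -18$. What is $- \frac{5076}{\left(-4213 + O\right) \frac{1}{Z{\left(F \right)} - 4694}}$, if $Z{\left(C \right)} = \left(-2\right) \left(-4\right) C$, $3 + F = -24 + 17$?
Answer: $- \frac{8077608}{1327} \approx -6087.1$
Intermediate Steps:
$F = -10$ ($F = -3 + \left(-24 + 17\right) = -3 - 7 = -10$)
$O = 232$ ($O = -18 - -250 = -18 + 250 = 232$)
$Z{\left(C \right)} = 8 C$
$- \frac{5076}{\left(-4213 + O\right) \frac{1}{Z{\left(F \right)} - 4694}} = - \frac{5076}{\left(-4213 + 232\right) \frac{1}{8 \left(-10\right) - 4694}} = - \frac{5076}{\left(-3981\right) \frac{1}{-80 - 4694}} = - \frac{5076}{\left(-3981\right) \frac{1}{-4774}} = - \frac{5076}{\left(-3981\right) \left(- \frac{1}{4774}\right)} = - \frac{5076}{\frac{3981}{4774}} = \left(-5076\right) \frac{4774}{3981} = - \frac{8077608}{1327}$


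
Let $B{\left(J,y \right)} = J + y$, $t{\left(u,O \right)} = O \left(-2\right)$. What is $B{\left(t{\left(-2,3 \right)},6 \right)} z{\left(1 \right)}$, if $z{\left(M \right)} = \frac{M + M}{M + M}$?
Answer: $0$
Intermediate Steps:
$t{\left(u,O \right)} = - 2 O$
$z{\left(M \right)} = 1$ ($z{\left(M \right)} = \frac{2 M}{2 M} = 2 M \frac{1}{2 M} = 1$)
$B{\left(t{\left(-2,3 \right)},6 \right)} z{\left(1 \right)} = \left(\left(-2\right) 3 + 6\right) 1 = \left(-6 + 6\right) 1 = 0 \cdot 1 = 0$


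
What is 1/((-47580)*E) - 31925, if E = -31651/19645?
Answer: -9615519989371/301190916 ≈ -31925.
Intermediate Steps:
E = -31651/19645 (E = -31651*1/19645 = -31651/19645 ≈ -1.6111)
1/((-47580)*E) - 31925 = 1/((-47580)*(-31651/19645)) - 31925 = -1/47580*(-19645/31651) - 31925 = 3929/301190916 - 31925 = -9615519989371/301190916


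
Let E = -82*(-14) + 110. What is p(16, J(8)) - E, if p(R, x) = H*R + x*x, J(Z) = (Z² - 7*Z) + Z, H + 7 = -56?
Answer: -2010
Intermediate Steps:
H = -63 (H = -7 - 56 = -63)
J(Z) = Z² - 6*Z
p(R, x) = x² - 63*R (p(R, x) = -63*R + x*x = -63*R + x² = x² - 63*R)
E = 1258 (E = 1148 + 110 = 1258)
p(16, J(8)) - E = ((8*(-6 + 8))² - 63*16) - 1*1258 = ((8*2)² - 1008) - 1258 = (16² - 1008) - 1258 = (256 - 1008) - 1258 = -752 - 1258 = -2010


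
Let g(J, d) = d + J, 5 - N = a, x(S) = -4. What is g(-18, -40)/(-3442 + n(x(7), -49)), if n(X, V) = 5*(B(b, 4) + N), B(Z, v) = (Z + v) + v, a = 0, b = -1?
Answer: 29/1691 ≈ 0.017150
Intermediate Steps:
B(Z, v) = Z + 2*v
N = 5 (N = 5 - 1*0 = 5 + 0 = 5)
g(J, d) = J + d
n(X, V) = 60 (n(X, V) = 5*((-1 + 2*4) + 5) = 5*((-1 + 8) + 5) = 5*(7 + 5) = 5*12 = 60)
g(-18, -40)/(-3442 + n(x(7), -49)) = (-18 - 40)/(-3442 + 60) = -58/(-3382) = -58*(-1/3382) = 29/1691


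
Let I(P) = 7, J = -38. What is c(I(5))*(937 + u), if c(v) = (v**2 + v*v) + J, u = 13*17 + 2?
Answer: 69600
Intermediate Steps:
u = 223 (u = 221 + 2 = 223)
c(v) = -38 + 2*v**2 (c(v) = (v**2 + v*v) - 38 = (v**2 + v**2) - 38 = 2*v**2 - 38 = -38 + 2*v**2)
c(I(5))*(937 + u) = (-38 + 2*7**2)*(937 + 223) = (-38 + 2*49)*1160 = (-38 + 98)*1160 = 60*1160 = 69600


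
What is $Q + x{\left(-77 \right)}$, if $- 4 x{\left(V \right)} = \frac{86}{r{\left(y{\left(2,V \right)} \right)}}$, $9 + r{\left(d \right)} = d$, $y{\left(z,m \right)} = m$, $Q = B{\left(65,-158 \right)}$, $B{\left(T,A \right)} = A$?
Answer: $- \frac{631}{4} \approx -157.75$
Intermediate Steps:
$Q = -158$
$r{\left(d \right)} = -9 + d$
$x{\left(V \right)} = - \frac{43}{2 \left(-9 + V\right)}$ ($x{\left(V \right)} = - \frac{86 \frac{1}{-9 + V}}{4} = - \frac{43}{2 \left(-9 + V\right)}$)
$Q + x{\left(-77 \right)} = -158 - \frac{43}{-18 + 2 \left(-77\right)} = -158 - \frac{43}{-18 - 154} = -158 - \frac{43}{-172} = -158 - - \frac{1}{4} = -158 + \frac{1}{4} = - \frac{631}{4}$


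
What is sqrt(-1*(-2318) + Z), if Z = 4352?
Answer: sqrt(6670) ≈ 81.670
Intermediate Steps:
sqrt(-1*(-2318) + Z) = sqrt(-1*(-2318) + 4352) = sqrt(2318 + 4352) = sqrt(6670)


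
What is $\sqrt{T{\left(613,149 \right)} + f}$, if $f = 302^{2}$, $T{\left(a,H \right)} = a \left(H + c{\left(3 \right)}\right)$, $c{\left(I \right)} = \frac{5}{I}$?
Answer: $\frac{4 \sqrt{103254}}{3} \approx 428.44$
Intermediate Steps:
$T{\left(a,H \right)} = a \left(\frac{5}{3} + H\right)$ ($T{\left(a,H \right)} = a \left(H + \frac{5}{3}\right) = a \left(\frac{5}{3} + H\right)$)
$f = 91204$
$\sqrt{T{\left(613,149 \right)} + f} = \sqrt{\frac{1}{3} \cdot 613 \left(5 + 3 \cdot 149\right) + 91204} = \sqrt{\frac{1}{3} \cdot 613 \left(5 + 447\right) + 91204} = \sqrt{\frac{1}{3} \cdot 613 \cdot 452 + 91204} = \sqrt{\frac{277076}{3} + 91204} = \sqrt{\frac{550688}{3}} = \frac{4 \sqrt{103254}}{3}$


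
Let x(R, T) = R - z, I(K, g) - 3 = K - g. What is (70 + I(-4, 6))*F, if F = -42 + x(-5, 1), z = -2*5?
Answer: -2331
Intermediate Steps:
z = -10
I(K, g) = 3 + K - g (I(K, g) = 3 + (K - g) = 3 + K - g)
x(R, T) = 10 + R (x(R, T) = R - 1*(-10) = R + 10 = 10 + R)
F = -37 (F = -42 + (10 - 5) = -42 + 5 = -37)
(70 + I(-4, 6))*F = (70 + (3 - 4 - 1*6))*(-37) = (70 + (3 - 4 - 6))*(-37) = (70 - 7)*(-37) = 63*(-37) = -2331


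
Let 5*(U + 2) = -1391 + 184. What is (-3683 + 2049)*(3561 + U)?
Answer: -27104792/5 ≈ -5.4210e+6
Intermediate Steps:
U = -1217/5 (U = -2 + (-1391 + 184)/5 = -2 + (⅕)*(-1207) = -2 - 1207/5 = -1217/5 ≈ -243.40)
(-3683 + 2049)*(3561 + U) = (-3683 + 2049)*(3561 - 1217/5) = -1634*16588/5 = -27104792/5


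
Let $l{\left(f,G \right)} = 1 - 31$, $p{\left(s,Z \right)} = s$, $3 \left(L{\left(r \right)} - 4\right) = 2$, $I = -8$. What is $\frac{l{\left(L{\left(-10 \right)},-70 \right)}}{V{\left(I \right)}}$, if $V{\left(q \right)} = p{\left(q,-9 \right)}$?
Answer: $\frac{15}{4} \approx 3.75$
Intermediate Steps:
$L{\left(r \right)} = \frac{14}{3}$ ($L{\left(r \right)} = 4 + \frac{1}{3} \cdot 2 = 4 + \frac{2}{3} = \frac{14}{3}$)
$V{\left(q \right)} = q$
$l{\left(f,G \right)} = -30$
$\frac{l{\left(L{\left(-10 \right)},-70 \right)}}{V{\left(I \right)}} = - \frac{30}{-8} = \left(-30\right) \left(- \frac{1}{8}\right) = \frac{15}{4}$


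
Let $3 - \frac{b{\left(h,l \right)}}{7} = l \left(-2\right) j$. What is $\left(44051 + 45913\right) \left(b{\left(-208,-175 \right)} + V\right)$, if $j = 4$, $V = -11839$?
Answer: $-1944841752$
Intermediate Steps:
$b{\left(h,l \right)} = 21 + 56 l$ ($b{\left(h,l \right)} = 21 - 7 l \left(-2\right) 4 = 21 - 7 - 2 l 4 = 21 - 7 \left(- 8 l\right) = 21 + 56 l$)
$\left(44051 + 45913\right) \left(b{\left(-208,-175 \right)} + V\right) = \left(44051 + 45913\right) \left(\left(21 + 56 \left(-175\right)\right) - 11839\right) = 89964 \left(\left(21 - 9800\right) - 11839\right) = 89964 \left(-9779 - 11839\right) = 89964 \left(-21618\right) = -1944841752$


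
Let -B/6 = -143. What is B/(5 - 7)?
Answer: -429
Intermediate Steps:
B = 858 (B = -6*(-143) = 858)
B/(5 - 7) = 858/(5 - 7) = 858/(-2) = -½*858 = -429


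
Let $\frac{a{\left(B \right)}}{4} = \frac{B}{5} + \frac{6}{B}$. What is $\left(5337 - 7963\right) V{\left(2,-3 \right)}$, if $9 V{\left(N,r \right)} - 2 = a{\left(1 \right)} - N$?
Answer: $- \frac{325624}{45} \approx -7236.1$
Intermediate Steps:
$a{\left(B \right)} = \frac{24}{B} + \frac{4 B}{5}$ ($a{\left(B \right)} = 4 \left(\frac{B}{5} + \frac{6}{B}\right) = 4 \left(\frac{6}{B} + \frac{B}{5}\right) = \frac{24}{B} + \frac{4 B}{5}$)
$V{\left(N,r \right)} = \frac{134}{45} - \frac{N}{9}$ ($V{\left(N,r \right)} = \frac{2}{9} + \frac{\left(\frac{24}{1} + \frac{4}{5} \cdot 1\right) - N}{9} = \frac{2}{9} + \frac{\left(24 \cdot 1 + \frac{4}{5}\right) - N}{9} = \frac{2}{9} + \frac{\left(24 + \frac{4}{5}\right) - N}{9} = \frac{2}{9} + \frac{\frac{124}{5} - N}{9} = \frac{2}{9} - \left(- \frac{124}{45} + \frac{N}{9}\right) = \frac{134}{45} - \frac{N}{9}$)
$\left(5337 - 7963\right) V{\left(2,-3 \right)} = \left(5337 - 7963\right) \left(\frac{134}{45} - \frac{2}{9}\right) = - 2626 \left(\frac{134}{45} - \frac{2}{9}\right) = \left(-2626\right) \frac{124}{45} = - \frac{325624}{45}$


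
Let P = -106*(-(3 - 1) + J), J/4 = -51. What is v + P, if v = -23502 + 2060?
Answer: 394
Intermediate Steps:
J = -204 (J = 4*(-51) = -204)
v = -21442
P = 21836 (P = -106*(-(3 - 1) - 204) = -106*(-1*2 - 204) = -106*(-2 - 204) = -106*(-206) = 21836)
v + P = -21442 + 21836 = 394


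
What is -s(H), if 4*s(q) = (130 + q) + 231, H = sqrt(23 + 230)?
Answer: -361/4 - sqrt(253)/4 ≈ -94.226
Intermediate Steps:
H = sqrt(253) ≈ 15.906
s(q) = 361/4 + q/4 (s(q) = ((130 + q) + 231)/4 = (361 + q)/4 = 361/4 + q/4)
-s(H) = -(361/4 + sqrt(253)/4) = -361/4 - sqrt(253)/4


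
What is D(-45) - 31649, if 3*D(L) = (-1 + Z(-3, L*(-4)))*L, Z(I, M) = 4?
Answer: -31694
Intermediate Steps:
D(L) = L (D(L) = ((-1 + 4)*L)/3 = (3*L)/3 = L)
D(-45) - 31649 = -45 - 31649 = -31694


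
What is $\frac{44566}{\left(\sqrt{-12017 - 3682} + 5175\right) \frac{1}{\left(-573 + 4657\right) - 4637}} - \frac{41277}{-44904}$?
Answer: $- \frac{159051505621607}{33423948136} + \frac{12322499 i \sqrt{15699}}{13398162} \approx -4758.6 + 115.24 i$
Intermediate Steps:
$\frac{44566}{\left(\sqrt{-12017 - 3682} + 5175\right) \frac{1}{\left(-573 + 4657\right) - 4637}} - \frac{41277}{-44904} = \frac{44566}{\left(\sqrt{-15699} + 5175\right) \frac{1}{4084 - 4637}} - - \frac{13759}{14968} = \frac{44566}{\left(i \sqrt{15699} + 5175\right) \frac{1}{-553}} + \frac{13759}{14968} = \frac{44566}{\left(5175 + i \sqrt{15699}\right) \left(- \frac{1}{553}\right)} + \frac{13759}{14968} = \frac{44566}{- \frac{5175}{553} - \frac{i \sqrt{15699}}{553}} + \frac{13759}{14968} = \frac{13759}{14968} + \frac{44566}{- \frac{5175}{553} - \frac{i \sqrt{15699}}{553}}$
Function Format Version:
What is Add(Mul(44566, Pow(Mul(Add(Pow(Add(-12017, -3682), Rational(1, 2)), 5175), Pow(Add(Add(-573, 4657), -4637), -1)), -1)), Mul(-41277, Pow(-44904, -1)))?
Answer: Add(Rational(-159051505621607, 33423948136), Mul(Rational(12322499, 13398162), I, Pow(15699, Rational(1, 2)))) ≈ Add(-4758.6, Mul(115.24, I))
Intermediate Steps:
Add(Mul(44566, Pow(Mul(Add(Pow(Add(-12017, -3682), Rational(1, 2)), 5175), Pow(Add(Add(-573, 4657), -4637), -1)), -1)), Mul(-41277, Pow(-44904, -1))) = Add(Mul(44566, Pow(Mul(Add(Pow(-15699, Rational(1, 2)), 5175), Pow(Add(4084, -4637), -1)), -1)), Mul(-41277, Rational(-1, 44904))) = Add(Mul(44566, Pow(Mul(Add(Mul(I, Pow(15699, Rational(1, 2))), 5175), Pow(-553, -1)), -1)), Rational(13759, 14968)) = Add(Mul(44566, Pow(Mul(Add(5175, Mul(I, Pow(15699, Rational(1, 2)))), Rational(-1, 553)), -1)), Rational(13759, 14968)) = Add(Mul(44566, Pow(Add(Rational(-5175, 553), Mul(Rational(-1, 553), I, Pow(15699, Rational(1, 2)))), -1)), Rational(13759, 14968)) = Add(Rational(13759, 14968), Mul(44566, Pow(Add(Rational(-5175, 553), Mul(Rational(-1, 553), I, Pow(15699, Rational(1, 2)))), -1)))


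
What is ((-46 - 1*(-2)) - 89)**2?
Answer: 17689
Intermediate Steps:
((-46 - 1*(-2)) - 89)**2 = ((-46 + 2) - 89)**2 = (-44 - 89)**2 = (-133)**2 = 17689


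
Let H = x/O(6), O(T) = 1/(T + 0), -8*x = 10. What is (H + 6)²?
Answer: 9/4 ≈ 2.2500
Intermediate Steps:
x = -5/4 (x = -⅛*10 = -5/4 ≈ -1.2500)
O(T) = 1/T
H = -15/2 (H = -5/(4*(1/6)) = -5/(4*⅙) = -5/4*6 = -15/2 ≈ -7.5000)
(H + 6)² = (-15/2 + 6)² = (-3/2)² = 9/4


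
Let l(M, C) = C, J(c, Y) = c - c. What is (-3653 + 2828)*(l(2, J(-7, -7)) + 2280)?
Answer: -1881000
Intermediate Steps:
J(c, Y) = 0
(-3653 + 2828)*(l(2, J(-7, -7)) + 2280) = (-3653 + 2828)*(0 + 2280) = -825*2280 = -1881000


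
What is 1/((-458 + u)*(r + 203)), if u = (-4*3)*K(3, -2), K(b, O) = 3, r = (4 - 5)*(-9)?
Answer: -1/104728 ≈ -9.5485e-6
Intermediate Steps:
r = 9 (r = -1*(-9) = 9)
u = -36 (u = -4*3*3 = -12*3 = -36)
1/((-458 + u)*(r + 203)) = 1/((-458 - 36)*(9 + 203)) = 1/(-494*212) = 1/(-104728) = -1/104728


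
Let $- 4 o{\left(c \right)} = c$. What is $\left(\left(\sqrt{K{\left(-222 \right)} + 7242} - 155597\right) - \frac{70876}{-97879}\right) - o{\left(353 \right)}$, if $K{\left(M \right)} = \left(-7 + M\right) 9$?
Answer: $- \frac{60883880261}{391516} + \sqrt{5181} \approx -1.5544 \cdot 10^{5}$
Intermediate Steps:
$o{\left(c \right)} = - \frac{c}{4}$
$K{\left(M \right)} = -63 + 9 M$
$\left(\left(\sqrt{K{\left(-222 \right)} + 7242} - 155597\right) - \frac{70876}{-97879}\right) - o{\left(353 \right)} = \left(\left(\sqrt{\left(-63 + 9 \left(-222\right)\right) + 7242} - 155597\right) - \frac{70876}{-97879}\right) - \left(- \frac{1}{4}\right) 353 = \left(\left(\sqrt{\left(-63 - 1998\right) + 7242} - 155597\right) - - \frac{70876}{97879}\right) - - \frac{353}{4} = \left(\left(\sqrt{-2061 + 7242} - 155597\right) + \frac{70876}{97879}\right) + \frac{353}{4} = \left(\left(\sqrt{5181} - 155597\right) + \frac{70876}{97879}\right) + \frac{353}{4} = \left(\left(-155597 + \sqrt{5181}\right) + \frac{70876}{97879}\right) + \frac{353}{4} = \left(- \frac{15229607887}{97879} + \sqrt{5181}\right) + \frac{353}{4} = - \frac{60883880261}{391516} + \sqrt{5181}$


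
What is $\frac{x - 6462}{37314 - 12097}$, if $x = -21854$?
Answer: $- \frac{28316}{25217} \approx -1.1229$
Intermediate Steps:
$\frac{x - 6462}{37314 - 12097} = \frac{-21854 - 6462}{37314 - 12097} = - \frac{28316}{25217}$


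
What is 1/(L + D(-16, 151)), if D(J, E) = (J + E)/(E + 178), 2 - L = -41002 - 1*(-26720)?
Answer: 329/4699571 ≈ 7.0006e-5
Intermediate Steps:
L = 14284 (L = 2 - (-41002 - 1*(-26720)) = 2 - (-41002 + 26720) = 2 - 1*(-14282) = 2 + 14282 = 14284)
D(J, E) = (E + J)/(178 + E)
1/(L + D(-16, 151)) = 1/(14284 + (151 - 16)/(178 + 151)) = 1/(14284 + 135/329) = 1/(4699571/329) = 329/4699571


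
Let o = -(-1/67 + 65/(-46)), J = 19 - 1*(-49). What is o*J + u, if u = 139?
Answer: 363833/1541 ≈ 236.10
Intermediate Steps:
J = 68 (J = 19 + 49 = 68)
o = 4401/3082 (o = -(-1*1/67 + 65*(-1/46)) = -(-1/67 - 65/46) = -1*(-4401/3082) = 4401/3082 ≈ 1.4280)
o*J + u = (4401/3082)*68 + 139 = 149634/1541 + 139 = 363833/1541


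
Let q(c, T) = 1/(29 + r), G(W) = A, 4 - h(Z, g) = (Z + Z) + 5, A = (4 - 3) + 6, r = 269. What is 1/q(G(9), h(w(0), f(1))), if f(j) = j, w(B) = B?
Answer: 298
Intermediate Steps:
A = 7 (A = 1 + 6 = 7)
h(Z, g) = -1 - 2*Z (h(Z, g) = 4 - ((Z + Z) + 5) = 4 - (2*Z + 5) = 4 - (5 + 2*Z) = 4 + (-5 - 2*Z) = -1 - 2*Z)
G(W) = 7
q(c, T) = 1/298 (q(c, T) = 1/(29 + 269) = 1/298)
1/q(G(9), h(w(0), f(1))) = 1/(1/298) = 298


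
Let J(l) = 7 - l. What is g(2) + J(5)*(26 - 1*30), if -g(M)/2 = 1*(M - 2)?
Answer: -8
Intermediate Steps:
g(M) = 4 - 2*M (g(M) = -2*(M - 2) = -2*(-2 + M) = 4 - 2*M)
g(2) + J(5)*(26 - 1*30) = (4 - 2*2) + (7 - 1*5)*(26 - 1*30) = (4 - 4) + (7 - 5)*(26 - 30) = 0 + 2*(-4) = 0 - 8 = -8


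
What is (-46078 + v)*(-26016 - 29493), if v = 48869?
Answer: -154925619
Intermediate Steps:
(-46078 + v)*(-26016 - 29493) = (-46078 + 48869)*(-26016 - 29493) = 2791*(-55509) = -154925619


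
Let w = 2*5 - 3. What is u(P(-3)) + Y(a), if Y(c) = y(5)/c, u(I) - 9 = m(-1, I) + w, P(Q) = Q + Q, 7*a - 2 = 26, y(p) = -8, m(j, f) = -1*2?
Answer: 12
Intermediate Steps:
m(j, f) = -2
a = 4 (a = 2/7 + (⅐)*26 = 2/7 + 26/7 = 4)
w = 7 (w = 10 - 3 = 7)
P(Q) = 2*Q
u(I) = 14 (u(I) = 9 + (-2 + 7) = 9 + 5 = 14)
Y(c) = -8/c
u(P(-3)) + Y(a) = 14 - 8/4 = 14 - 8*¼ = 14 - 2 = 12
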